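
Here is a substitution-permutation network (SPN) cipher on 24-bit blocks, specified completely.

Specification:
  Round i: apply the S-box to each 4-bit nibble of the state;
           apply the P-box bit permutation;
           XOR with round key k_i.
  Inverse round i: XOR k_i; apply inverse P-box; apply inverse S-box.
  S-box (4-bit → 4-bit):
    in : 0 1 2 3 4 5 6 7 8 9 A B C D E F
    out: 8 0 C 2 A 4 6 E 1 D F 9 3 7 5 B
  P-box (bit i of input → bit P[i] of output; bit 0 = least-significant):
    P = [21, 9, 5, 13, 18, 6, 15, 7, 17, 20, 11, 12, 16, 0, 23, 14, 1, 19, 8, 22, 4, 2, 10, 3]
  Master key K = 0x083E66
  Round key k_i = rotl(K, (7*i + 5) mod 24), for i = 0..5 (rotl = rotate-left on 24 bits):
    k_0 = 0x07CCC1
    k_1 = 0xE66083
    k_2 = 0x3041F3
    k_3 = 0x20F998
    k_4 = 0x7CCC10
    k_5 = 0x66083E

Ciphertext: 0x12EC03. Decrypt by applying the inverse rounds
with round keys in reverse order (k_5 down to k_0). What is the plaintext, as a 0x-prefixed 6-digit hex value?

s_0 = ciphertext = 0x12EC03
s_1 = InvRound(s_0, k_5) = 0xA043E9
s_2 = InvRound(s_1, k_4) = 0x9766A6
s_3 = InvRound(s_2, k_3) = 0xAEEAED
s_4 = InvRound(s_3, k_2) = 0xFD5DE4
s_5 = InvRound(s_4, k_1) = 0x6DCA32
s_6 = InvRound(s_5, k_0) = 0xEF384D

0xEF384D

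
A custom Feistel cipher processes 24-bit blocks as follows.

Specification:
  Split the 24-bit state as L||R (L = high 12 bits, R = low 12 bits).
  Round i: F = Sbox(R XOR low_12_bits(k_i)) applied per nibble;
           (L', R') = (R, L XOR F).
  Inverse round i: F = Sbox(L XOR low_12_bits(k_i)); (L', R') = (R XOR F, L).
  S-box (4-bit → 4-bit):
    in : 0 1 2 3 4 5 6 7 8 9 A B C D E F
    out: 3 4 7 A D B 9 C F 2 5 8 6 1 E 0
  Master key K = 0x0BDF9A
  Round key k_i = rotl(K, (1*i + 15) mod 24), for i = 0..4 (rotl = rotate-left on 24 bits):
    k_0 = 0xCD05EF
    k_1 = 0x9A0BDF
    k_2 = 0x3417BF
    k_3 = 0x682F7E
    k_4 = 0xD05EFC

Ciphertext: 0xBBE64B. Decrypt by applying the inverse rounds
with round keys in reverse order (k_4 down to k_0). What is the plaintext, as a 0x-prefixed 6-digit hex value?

0x99F20C

s_0 = ciphertext = 0xBBE64B
s_1 = InvRound(s_0, k_4) = 0xD9CBBE
s_2 = InvRound(s_1, k_3) = 0xC59D9C
s_3 = InvRound(s_2, k_2) = 0x575C59
s_4 = InvRound(s_3, k_1) = 0x20C575
s_5 = InvRound(s_4, k_0) = 0x99F20C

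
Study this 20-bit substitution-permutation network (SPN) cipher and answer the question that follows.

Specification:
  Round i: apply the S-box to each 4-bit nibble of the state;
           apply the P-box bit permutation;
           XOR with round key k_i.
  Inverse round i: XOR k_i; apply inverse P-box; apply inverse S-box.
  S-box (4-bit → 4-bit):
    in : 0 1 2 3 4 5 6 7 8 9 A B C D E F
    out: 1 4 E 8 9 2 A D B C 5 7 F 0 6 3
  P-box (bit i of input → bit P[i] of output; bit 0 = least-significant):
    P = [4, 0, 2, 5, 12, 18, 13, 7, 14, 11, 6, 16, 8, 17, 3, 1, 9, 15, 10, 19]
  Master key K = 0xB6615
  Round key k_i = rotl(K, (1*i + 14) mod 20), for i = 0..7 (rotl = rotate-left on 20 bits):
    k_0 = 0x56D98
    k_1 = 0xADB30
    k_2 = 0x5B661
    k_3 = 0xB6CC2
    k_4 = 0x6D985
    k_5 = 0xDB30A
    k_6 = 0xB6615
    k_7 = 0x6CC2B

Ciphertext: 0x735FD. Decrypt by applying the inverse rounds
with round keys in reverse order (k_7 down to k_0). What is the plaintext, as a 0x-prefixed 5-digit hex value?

s_0 = ciphertext = 0x735FD
s_1 = InvRound(s_0, k_7) = 0x54C7A
s_2 = InvRound(s_1, k_6) = 0x42EE2
s_3 = InvRound(s_2, k_5) = 0x2A243
s_4 = InvRound(s_3, k_4) = 0x04BC1
s_5 = InvRound(s_4, k_3) = 0x78315
s_6 = InvRound(s_5, k_2) = 0x1F1A7
s_7 = InvRound(s_6, k_1) = 0x4669B
s_8 = InvRound(s_7, k_0) = 0x046D5

0x046D5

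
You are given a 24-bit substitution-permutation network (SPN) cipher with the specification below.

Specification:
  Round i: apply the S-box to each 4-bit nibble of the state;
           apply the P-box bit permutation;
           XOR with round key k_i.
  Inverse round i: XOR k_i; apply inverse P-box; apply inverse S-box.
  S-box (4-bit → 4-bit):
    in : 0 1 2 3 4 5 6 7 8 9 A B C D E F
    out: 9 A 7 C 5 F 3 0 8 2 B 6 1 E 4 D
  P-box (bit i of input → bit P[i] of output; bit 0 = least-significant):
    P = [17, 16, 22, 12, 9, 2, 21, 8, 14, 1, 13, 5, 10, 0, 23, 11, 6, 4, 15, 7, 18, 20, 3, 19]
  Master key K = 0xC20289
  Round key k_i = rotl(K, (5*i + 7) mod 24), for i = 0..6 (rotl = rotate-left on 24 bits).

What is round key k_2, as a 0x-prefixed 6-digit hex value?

K = 0xC20289
k_0 = rotl(K, (5*0+7) mod 24) = rotl(K, 7) = 0x0144E1
k_1 = rotl(K, (5*1+7) mod 24) = rotl(K, 12) = 0x289C20
k_2 = rotl(K, (5*2+7) mod 24) = rotl(K, 17) = 0x138405

0x138405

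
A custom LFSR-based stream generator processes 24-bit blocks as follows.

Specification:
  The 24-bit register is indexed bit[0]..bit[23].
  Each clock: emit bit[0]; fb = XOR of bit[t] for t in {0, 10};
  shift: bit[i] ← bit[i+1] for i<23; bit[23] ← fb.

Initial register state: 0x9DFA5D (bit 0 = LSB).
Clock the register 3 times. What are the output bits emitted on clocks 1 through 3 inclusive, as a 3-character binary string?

101

reg_0 = 0x9DFA5D
clock 1: out=1, reg = 0xCEFD2E
clock 2: out=0, reg = 0xE77E97
clock 3: out=1, reg = 0x73BF4B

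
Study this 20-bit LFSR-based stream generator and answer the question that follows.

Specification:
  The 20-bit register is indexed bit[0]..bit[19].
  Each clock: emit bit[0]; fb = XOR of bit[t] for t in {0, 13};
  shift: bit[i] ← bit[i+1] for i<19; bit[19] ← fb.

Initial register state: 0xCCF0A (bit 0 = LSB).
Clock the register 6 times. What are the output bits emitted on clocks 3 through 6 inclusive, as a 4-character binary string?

reg_0 = 0xCCF0A
clock 1: out=0, reg = 0x66785
clock 2: out=1, reg = 0x333C2
clock 3: out=0, reg = 0x999E1
clock 4: out=1, reg = 0xCCCF0
clock 5: out=0, reg = 0x66678
clock 6: out=0, reg = 0xB333C

0100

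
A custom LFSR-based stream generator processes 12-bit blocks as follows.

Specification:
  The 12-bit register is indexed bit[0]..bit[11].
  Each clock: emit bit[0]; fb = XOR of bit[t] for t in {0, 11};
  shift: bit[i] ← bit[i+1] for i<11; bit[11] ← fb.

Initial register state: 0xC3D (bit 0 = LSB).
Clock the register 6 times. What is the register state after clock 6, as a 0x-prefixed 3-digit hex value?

reg_0 = 0xC3D
clock 1: out=1, reg = 0x61E
clock 2: out=0, reg = 0x30F
clock 3: out=1, reg = 0x987
clock 4: out=1, reg = 0x4C3
clock 5: out=1, reg = 0xA61
clock 6: out=1, reg = 0x530

0x530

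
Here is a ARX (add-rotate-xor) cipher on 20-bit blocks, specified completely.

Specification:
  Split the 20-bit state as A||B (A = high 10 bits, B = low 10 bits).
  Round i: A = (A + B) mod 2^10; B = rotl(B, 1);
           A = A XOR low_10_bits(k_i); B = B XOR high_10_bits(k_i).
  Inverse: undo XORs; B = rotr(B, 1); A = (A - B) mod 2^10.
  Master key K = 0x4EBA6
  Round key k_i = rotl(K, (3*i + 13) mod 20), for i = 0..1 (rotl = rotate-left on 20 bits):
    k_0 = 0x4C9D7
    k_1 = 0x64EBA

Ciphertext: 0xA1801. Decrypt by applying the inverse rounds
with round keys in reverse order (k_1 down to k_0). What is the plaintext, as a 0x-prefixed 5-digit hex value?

0xE9EFD

s_0 = ciphertext = 0xA1801
s_1 = InvRound(s_0, k_1) = 0xDCCC9
s_2 = InvRound(s_1, k_0) = 0xE9EFD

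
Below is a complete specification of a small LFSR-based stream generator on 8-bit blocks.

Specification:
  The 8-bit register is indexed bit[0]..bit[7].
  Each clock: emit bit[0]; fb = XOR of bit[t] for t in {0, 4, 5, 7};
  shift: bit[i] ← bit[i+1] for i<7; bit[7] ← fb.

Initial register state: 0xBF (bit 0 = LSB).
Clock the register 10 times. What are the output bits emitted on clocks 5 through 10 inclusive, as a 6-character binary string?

110100

reg_0 = 0xBF
clock 1: out=1, reg = 0x5F
clock 2: out=1, reg = 0x2F
clock 3: out=1, reg = 0x17
clock 4: out=1, reg = 0x0B
clock 5: out=1, reg = 0x85
clock 6: out=1, reg = 0x42
clock 7: out=0, reg = 0x21
clock 8: out=1, reg = 0x10
clock 9: out=0, reg = 0x88
clock 10: out=0, reg = 0xC4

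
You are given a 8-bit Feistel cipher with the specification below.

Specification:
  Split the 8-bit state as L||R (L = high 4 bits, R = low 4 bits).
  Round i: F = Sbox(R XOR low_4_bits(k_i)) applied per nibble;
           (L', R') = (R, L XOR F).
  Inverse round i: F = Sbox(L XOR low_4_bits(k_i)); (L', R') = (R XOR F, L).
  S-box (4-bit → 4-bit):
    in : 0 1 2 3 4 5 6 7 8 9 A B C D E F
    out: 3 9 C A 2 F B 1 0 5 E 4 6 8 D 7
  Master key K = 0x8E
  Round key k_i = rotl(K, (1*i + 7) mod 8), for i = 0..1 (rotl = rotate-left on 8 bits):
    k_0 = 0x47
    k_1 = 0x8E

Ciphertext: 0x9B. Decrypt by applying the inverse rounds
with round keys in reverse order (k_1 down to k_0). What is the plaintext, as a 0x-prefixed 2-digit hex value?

s_0 = ciphertext = 0x9B
s_1 = InvRound(s_0, k_1) = 0xA9
s_2 = InvRound(s_1, k_0) = 0x1A

0x1A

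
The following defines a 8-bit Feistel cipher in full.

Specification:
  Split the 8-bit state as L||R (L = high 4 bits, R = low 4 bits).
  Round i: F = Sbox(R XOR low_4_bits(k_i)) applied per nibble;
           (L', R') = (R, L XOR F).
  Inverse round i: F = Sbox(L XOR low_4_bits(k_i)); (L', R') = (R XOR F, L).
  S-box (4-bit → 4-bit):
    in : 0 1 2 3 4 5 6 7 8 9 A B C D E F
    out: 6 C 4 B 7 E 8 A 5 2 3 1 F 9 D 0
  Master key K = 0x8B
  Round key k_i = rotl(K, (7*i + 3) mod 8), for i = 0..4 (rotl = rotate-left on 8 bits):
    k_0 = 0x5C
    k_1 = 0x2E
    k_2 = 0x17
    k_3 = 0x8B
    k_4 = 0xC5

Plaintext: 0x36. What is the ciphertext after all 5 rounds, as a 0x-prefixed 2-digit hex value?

0xCD

s_0 = plaintext = 0x36
s_1 = Round(s_0, k_0) = 0x60
s_2 = Round(s_1, k_1) = 0x0B
s_3 = Round(s_2, k_2) = 0xBF
s_4 = Round(s_3, k_3) = 0xFC
s_5 = Round(s_4, k_4) = 0xCD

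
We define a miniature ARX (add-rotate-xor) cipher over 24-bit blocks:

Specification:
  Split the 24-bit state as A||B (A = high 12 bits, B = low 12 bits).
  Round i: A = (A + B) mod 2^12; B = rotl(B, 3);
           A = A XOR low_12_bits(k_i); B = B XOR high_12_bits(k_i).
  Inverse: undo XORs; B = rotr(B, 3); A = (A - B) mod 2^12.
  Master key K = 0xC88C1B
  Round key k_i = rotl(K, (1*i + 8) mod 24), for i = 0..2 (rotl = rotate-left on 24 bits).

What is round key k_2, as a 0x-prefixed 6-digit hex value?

0x306F22

K = 0xC88C1B
k_0 = rotl(K, (1*0+8) mod 24) = rotl(K, 8) = 0x8C1BC8
k_1 = rotl(K, (1*1+8) mod 24) = rotl(K, 9) = 0x183791
k_2 = rotl(K, (1*2+8) mod 24) = rotl(K, 10) = 0x306F22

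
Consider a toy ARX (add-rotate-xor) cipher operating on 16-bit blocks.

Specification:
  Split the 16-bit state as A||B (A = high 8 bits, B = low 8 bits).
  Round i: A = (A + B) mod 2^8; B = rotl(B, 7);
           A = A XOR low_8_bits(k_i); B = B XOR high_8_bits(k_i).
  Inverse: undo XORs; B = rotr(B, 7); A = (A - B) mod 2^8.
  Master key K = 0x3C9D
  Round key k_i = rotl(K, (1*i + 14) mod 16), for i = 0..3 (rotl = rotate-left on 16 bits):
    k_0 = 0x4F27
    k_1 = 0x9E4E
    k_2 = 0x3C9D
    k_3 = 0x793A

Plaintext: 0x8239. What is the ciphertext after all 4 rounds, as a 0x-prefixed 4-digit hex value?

s_0 = plaintext = 0x8239
s_1 = Round(s_0, k_0) = 0x9CD3
s_2 = Round(s_1, k_1) = 0x2177
s_3 = Round(s_2, k_2) = 0x0587
s_4 = Round(s_3, k_3) = 0xB6BA

0xB6BA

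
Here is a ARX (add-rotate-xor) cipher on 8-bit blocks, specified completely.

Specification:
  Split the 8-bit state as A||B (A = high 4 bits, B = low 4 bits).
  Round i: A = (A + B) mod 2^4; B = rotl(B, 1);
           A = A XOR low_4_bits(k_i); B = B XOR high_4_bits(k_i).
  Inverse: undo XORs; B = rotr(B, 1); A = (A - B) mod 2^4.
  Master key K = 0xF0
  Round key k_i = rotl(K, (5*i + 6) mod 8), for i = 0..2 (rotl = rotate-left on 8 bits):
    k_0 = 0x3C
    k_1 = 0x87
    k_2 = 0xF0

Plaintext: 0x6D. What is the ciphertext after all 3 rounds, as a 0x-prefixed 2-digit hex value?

0x9C

s_0 = plaintext = 0x6D
s_1 = Round(s_0, k_0) = 0xF8
s_2 = Round(s_1, k_1) = 0x09
s_3 = Round(s_2, k_2) = 0x9C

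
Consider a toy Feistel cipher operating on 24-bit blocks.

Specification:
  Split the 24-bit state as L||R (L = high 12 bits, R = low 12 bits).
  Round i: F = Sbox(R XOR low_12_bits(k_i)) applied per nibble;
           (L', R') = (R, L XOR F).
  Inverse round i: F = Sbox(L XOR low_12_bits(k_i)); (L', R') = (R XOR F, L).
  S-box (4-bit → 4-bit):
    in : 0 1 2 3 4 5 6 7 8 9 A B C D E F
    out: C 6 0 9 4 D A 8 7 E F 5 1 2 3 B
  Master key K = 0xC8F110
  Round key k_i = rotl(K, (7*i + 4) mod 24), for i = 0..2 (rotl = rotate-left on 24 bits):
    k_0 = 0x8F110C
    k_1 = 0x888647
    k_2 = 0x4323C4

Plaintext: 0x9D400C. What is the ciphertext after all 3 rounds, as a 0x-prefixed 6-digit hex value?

s_0 = plaintext = 0x9D400C
s_1 = Round(s_0, k_0) = 0x00CF18
s_2 = Round(s_1, k_1) = 0xF18ED7
s_3 = Round(s_2, k_2) = 0xED7D71

0xED7D71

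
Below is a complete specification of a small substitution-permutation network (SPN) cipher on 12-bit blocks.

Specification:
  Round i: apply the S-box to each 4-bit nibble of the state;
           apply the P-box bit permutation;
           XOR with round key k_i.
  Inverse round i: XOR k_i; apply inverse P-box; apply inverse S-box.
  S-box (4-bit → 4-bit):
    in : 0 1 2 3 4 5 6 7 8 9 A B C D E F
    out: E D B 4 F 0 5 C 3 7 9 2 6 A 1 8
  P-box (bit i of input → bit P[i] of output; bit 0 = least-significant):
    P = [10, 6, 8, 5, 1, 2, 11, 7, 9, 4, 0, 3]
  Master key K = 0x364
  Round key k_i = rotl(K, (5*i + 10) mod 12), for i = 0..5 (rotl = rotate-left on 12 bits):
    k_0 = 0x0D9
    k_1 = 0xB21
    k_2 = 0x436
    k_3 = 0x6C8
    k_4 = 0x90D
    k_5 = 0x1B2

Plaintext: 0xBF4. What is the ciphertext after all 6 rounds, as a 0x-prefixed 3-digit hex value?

s_0 = plaintext = 0xBF4
s_1 = Round(s_0, k_0) = 0x529
s_2 = Round(s_1, k_1) = 0xEE7
s_3 = Round(s_2, k_2) = 0x714
s_4 = Round(s_3, k_3) = 0xB23
s_5 = Round(s_4, k_4) = 0x89B
s_6 = Round(s_5, k_5) = 0xBE4

0xBE4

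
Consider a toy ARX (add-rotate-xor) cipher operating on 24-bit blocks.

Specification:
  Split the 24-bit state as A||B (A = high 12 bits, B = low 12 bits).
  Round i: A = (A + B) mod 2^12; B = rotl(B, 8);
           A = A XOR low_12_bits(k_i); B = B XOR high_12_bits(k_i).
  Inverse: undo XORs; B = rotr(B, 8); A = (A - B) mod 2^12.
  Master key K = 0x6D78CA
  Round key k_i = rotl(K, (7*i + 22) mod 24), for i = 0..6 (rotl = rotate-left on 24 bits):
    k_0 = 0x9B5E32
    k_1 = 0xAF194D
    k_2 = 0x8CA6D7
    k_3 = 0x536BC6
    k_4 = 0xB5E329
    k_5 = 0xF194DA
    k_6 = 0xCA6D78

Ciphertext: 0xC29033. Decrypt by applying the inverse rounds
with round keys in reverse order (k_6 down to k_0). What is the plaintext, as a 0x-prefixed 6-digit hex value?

0x6999A9

s_0 = ciphertext = 0xC29033
s_1 = InvRound(s_0, k_6) = 0x7F595C
s_2 = InvRound(s_1, k_5) = 0xED9456
s_3 = InvRound(s_2, k_4) = 0xD6108F
s_4 = InvRound(s_3, k_3) = 0xB12B95
s_5 = InvRound(s_4, k_2) = 0x7D25F3
s_6 = InvRound(s_5, k_1) = 0xE7002F
s_7 = InvRound(s_6, k_0) = 0x6999A9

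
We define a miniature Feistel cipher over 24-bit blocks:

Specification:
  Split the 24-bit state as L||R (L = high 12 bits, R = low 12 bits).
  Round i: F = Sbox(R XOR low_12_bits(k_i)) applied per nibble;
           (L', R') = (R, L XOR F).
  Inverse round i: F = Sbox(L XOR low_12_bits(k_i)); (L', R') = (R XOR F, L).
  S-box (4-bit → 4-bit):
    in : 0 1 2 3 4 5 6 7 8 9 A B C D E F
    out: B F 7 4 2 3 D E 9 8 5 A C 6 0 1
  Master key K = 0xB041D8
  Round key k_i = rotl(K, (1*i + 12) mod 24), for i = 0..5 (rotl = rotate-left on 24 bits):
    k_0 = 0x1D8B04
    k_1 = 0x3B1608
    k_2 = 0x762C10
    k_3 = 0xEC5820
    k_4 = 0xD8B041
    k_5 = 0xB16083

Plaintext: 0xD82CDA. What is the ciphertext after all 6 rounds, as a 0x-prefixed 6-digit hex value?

0x756008

s_0 = plaintext = 0xD82CDA
s_1 = Round(s_0, k_0) = 0xCDA3E2
s_2 = Round(s_1, k_1) = 0x3E2FDF
s_3 = Round(s_2, k_2) = 0xFDF723
s_4 = Round(s_3, k_3) = 0x723E6B
s_5 = Round(s_4, k_4) = 0xE6B756
s_6 = Round(s_5, k_5) = 0x756008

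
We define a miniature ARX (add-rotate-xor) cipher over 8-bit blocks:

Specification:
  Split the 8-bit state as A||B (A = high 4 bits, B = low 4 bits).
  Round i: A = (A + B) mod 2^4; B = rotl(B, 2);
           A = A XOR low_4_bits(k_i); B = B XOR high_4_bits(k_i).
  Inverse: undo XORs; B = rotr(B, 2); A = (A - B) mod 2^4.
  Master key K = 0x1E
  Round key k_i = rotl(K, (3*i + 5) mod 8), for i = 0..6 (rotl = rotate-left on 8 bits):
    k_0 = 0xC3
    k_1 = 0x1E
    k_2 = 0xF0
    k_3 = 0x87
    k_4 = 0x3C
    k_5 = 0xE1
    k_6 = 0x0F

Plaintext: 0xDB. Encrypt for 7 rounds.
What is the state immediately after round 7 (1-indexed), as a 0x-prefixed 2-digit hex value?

0xE3

s_0 = plaintext = 0xDB
s_1 = Round(s_0, k_0) = 0xB2
s_2 = Round(s_1, k_1) = 0x39
s_3 = Round(s_2, k_2) = 0xC9
s_4 = Round(s_3, k_3) = 0x2E
s_5 = Round(s_4, k_4) = 0xC8
s_6 = Round(s_5, k_5) = 0x5C
s_7 = Round(s_6, k_6) = 0xE3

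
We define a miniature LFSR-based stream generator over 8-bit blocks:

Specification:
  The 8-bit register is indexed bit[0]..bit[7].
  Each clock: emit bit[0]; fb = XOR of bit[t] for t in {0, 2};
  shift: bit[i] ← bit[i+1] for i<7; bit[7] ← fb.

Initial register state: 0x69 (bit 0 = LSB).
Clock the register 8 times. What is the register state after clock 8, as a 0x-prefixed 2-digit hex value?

0xB3

reg_0 = 0x69
clock 1: out=1, reg = 0xB4
clock 2: out=0, reg = 0xDA
clock 3: out=0, reg = 0x6D
clock 4: out=1, reg = 0x36
clock 5: out=0, reg = 0x9B
clock 6: out=1, reg = 0xCD
clock 7: out=1, reg = 0x66
clock 8: out=0, reg = 0xB3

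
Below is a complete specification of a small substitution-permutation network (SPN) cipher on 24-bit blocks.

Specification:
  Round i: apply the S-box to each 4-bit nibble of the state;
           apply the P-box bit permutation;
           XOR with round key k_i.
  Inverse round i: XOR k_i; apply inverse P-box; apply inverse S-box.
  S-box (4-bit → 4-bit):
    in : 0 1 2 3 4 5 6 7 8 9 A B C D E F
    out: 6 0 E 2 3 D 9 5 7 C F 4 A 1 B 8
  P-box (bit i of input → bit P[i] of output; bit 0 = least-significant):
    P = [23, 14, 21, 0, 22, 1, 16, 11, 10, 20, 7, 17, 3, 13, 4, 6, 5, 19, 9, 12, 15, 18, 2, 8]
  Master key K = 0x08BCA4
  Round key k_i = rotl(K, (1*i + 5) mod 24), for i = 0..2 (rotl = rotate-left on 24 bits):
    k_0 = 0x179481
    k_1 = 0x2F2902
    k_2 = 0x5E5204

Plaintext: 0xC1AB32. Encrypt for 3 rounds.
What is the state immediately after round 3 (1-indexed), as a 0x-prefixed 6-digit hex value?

s_0 = plaintext = 0xC1AB32
s_1 = Round(s_0, k_0) = 0x33F55A
s_2 = Round(s_1, k_1) = 0xC065C3
s_3 = Round(s_2, k_2) = 0x501DCE

0x501DCE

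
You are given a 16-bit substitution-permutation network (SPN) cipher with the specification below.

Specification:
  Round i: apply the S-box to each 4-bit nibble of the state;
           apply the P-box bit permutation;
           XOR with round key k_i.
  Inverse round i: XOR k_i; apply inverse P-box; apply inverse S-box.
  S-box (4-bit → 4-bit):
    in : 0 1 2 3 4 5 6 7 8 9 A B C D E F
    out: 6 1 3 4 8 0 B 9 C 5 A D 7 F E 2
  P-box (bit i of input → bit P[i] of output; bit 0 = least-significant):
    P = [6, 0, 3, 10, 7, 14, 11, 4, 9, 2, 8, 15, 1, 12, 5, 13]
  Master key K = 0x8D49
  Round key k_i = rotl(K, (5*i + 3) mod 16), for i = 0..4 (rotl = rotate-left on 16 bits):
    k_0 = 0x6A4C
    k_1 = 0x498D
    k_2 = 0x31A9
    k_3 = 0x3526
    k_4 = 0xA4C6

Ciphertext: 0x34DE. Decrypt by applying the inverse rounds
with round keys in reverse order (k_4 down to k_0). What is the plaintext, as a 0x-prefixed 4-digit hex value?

s_0 = ciphertext = 0x34DE
s_1 = InvRound(s_0, k_4) = 0xF443
s_2 = InvRound(s_1, k_3) = 0x3EF2
s_3 = InvRound(s_2, k_2) = 0x198D
s_4 = InvRound(s_3, k_1) = 0xF5F5
s_5 = InvRound(s_4, k_0) = 0x0BBE

0x0BBE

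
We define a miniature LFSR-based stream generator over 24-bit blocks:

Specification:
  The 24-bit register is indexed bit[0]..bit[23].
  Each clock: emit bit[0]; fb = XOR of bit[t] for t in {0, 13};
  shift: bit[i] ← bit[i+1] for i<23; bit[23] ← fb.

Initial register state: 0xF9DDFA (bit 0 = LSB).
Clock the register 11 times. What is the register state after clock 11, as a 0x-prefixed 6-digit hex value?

reg_0 = 0xF9DDFA
clock 1: out=0, reg = 0x7CEEFD
clock 2: out=1, reg = 0x3E777E
clock 3: out=0, reg = 0x9F3BBF
clock 4: out=1, reg = 0x4F9DDF
clock 5: out=1, reg = 0xA7CEEF
clock 6: out=1, reg = 0xD3E777
clock 7: out=1, reg = 0x69F3BB
clock 8: out=1, reg = 0x34F9DD
clock 9: out=1, reg = 0x1A7CEE
clock 10: out=0, reg = 0x8D3E77
clock 11: out=1, reg = 0x469F3B

0x469F3B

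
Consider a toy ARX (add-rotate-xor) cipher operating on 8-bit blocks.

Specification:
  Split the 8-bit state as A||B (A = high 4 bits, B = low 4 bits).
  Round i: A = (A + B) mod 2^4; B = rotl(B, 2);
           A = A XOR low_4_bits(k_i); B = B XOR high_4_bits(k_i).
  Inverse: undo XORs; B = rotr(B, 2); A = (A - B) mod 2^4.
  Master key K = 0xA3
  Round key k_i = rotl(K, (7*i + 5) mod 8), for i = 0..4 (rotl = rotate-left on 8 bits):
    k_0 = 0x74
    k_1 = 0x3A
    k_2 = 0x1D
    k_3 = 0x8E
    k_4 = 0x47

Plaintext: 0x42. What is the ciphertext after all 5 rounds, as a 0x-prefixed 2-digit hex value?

s_0 = plaintext = 0x42
s_1 = Round(s_0, k_0) = 0x2F
s_2 = Round(s_1, k_1) = 0xBC
s_3 = Round(s_2, k_2) = 0xA2
s_4 = Round(s_3, k_3) = 0x20
s_5 = Round(s_4, k_4) = 0x54

0x54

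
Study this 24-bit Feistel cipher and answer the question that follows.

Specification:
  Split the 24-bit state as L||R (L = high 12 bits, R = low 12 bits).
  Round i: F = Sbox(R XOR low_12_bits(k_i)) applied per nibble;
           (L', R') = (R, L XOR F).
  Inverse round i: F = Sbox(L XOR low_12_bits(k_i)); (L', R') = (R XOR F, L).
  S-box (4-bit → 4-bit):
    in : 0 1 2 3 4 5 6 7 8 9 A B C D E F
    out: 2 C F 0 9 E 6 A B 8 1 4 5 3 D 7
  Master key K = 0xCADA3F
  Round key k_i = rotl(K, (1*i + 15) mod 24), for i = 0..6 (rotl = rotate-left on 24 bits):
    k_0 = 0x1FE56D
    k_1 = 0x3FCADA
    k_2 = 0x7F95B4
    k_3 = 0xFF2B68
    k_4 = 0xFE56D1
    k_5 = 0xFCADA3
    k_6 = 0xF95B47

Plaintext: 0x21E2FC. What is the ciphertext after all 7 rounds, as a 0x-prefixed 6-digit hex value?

s_0 = plaintext = 0x21E2FC
s_1 = Round(s_0, k_0) = 0x2FC892
s_2 = Round(s_1, k_1) = 0x892D67
s_3 = Round(s_2, k_2) = 0xD673A2
s_4 = Round(s_3, k_3) = 0x3A2636
s_5 = Round(s_4, k_4) = 0x636178
s_6 = Round(s_5, k_5) = 0x178302
s_7 = Round(s_6, k_6) = 0x302AE6

0x302AE6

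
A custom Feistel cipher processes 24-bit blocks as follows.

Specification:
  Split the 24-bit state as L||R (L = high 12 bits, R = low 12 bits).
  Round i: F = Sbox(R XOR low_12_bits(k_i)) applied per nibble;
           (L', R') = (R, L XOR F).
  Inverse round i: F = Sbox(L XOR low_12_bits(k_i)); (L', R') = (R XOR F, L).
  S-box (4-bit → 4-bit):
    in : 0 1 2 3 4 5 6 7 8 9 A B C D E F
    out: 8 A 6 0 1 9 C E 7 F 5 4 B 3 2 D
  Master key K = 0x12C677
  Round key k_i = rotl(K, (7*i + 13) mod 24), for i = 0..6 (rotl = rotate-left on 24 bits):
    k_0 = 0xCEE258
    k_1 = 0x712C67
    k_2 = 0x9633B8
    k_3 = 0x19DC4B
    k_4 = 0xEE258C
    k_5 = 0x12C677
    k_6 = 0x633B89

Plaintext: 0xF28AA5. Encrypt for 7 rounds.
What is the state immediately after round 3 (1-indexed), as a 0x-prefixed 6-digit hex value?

0xB5EFD7

s_0 = plaintext = 0xF28AA5
s_1 = Round(s_0, k_0) = 0xAA58FB
s_2 = Round(s_1, k_1) = 0x8FBB5E
s_3 = Round(s_2, k_2) = 0xB5EFD7
s_4 = Round(s_3, k_3) = 0xFD7BA5
s_5 = Round(s_4, k_4) = 0xBA5DB8
s_6 = Round(s_5, k_5) = 0xDB8F18
s_7 = Round(s_6, k_6) = 0xF18C42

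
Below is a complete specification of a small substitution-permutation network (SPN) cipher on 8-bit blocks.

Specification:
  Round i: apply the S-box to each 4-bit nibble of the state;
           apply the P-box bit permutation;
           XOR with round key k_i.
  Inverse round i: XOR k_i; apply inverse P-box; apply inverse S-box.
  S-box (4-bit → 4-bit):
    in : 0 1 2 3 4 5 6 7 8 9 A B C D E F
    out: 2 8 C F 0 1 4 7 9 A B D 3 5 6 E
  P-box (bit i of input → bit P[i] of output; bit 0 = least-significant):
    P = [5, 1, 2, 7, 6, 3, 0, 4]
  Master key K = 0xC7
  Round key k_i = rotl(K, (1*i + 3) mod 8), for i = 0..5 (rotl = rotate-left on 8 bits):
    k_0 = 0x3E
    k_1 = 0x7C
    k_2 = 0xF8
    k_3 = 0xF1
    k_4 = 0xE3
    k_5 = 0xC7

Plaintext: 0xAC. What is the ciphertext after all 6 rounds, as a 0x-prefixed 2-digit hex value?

s_0 = plaintext = 0xAC
s_1 = Round(s_0, k_0) = 0x44
s_2 = Round(s_1, k_1) = 0x7C
s_3 = Round(s_2, k_2) = 0x93
s_4 = Round(s_3, k_3) = 0x4F
s_5 = Round(s_4, k_4) = 0x65
s_6 = Round(s_5, k_5) = 0xE6

0xE6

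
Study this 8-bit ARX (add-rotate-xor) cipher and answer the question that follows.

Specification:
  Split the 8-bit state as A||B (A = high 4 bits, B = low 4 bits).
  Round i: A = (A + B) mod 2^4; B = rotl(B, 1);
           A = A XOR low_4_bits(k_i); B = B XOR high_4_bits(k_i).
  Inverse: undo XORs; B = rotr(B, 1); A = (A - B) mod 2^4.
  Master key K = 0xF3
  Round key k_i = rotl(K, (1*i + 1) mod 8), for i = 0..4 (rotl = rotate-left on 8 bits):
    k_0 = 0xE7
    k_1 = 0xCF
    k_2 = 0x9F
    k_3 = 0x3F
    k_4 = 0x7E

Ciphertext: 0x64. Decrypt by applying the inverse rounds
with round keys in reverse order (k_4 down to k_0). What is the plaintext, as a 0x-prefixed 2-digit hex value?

s_0 = ciphertext = 0x64
s_1 = InvRound(s_0, k_4) = 0xF9
s_2 = InvRound(s_1, k_3) = 0xB5
s_3 = InvRound(s_2, k_2) = 0xE6
s_4 = InvRound(s_3, k_1) = 0xC5
s_5 = InvRound(s_4, k_0) = 0xED

0xED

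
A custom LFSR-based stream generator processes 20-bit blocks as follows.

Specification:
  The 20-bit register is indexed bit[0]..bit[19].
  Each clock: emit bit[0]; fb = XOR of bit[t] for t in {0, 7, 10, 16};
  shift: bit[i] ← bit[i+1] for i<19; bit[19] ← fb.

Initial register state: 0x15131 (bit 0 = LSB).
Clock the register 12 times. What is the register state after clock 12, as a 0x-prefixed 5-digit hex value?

0x1A615

reg_0 = 0x15131
clock 1: out=1, reg = 0x0A898
clock 2: out=0, reg = 0x8544C
clock 3: out=0, reg = 0xC2A26
clock 4: out=0, reg = 0x61513
clock 5: out=1, reg = 0x30A89
clock 6: out=1, reg = 0x98544
clock 7: out=0, reg = 0x4C2A2
clock 8: out=0, reg = 0xA6151
clock 9: out=1, reg = 0xD30A8
clock 10: out=0, reg = 0x69854
clock 11: out=0, reg = 0x34C2A
clock 12: out=0, reg = 0x1A615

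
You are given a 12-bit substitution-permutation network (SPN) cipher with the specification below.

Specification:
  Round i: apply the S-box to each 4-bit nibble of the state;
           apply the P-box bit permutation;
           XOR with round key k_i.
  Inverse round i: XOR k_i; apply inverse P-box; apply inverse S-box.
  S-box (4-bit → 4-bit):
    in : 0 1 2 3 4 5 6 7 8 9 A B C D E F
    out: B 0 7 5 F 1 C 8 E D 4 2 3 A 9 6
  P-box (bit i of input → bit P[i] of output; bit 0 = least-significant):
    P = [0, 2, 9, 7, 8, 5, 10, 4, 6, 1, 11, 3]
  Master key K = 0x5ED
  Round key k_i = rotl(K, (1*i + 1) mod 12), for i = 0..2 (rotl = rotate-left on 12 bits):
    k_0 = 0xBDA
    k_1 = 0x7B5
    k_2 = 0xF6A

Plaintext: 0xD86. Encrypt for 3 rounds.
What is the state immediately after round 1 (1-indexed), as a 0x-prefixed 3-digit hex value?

s_0 = plaintext = 0xD86
s_1 = Round(s_0, k_0) = 0xD60
s_2 = Round(s_1, k_1) = 0x32A
s_3 = Round(s_2, k_2) = 0x00A

0xD60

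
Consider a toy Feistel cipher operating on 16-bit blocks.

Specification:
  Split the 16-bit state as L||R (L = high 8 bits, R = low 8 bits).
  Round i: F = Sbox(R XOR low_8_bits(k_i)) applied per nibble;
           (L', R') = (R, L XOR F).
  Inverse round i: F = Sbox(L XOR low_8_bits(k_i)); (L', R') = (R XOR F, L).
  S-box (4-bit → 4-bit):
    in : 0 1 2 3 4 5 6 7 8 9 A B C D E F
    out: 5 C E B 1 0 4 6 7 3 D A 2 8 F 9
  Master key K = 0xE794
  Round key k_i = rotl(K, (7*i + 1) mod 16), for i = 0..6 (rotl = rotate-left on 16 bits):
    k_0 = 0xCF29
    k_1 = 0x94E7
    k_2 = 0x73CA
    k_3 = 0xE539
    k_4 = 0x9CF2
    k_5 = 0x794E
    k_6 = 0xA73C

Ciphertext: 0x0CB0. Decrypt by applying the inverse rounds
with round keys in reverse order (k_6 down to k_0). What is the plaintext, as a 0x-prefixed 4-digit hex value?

0x2640

s_0 = ciphertext = 0x0CB0
s_1 = InvRound(s_0, k_6) = 0x050C
s_2 = InvRound(s_1, k_5) = 0x1605
s_3 = InvRound(s_2, k_4) = 0xF416
s_4 = InvRound(s_3, k_3) = 0x3EF4
s_5 = InvRound(s_4, k_2) = 0x653E
s_6 = InvRound(s_5, k_1) = 0x4065
s_7 = InvRound(s_6, k_0) = 0x2640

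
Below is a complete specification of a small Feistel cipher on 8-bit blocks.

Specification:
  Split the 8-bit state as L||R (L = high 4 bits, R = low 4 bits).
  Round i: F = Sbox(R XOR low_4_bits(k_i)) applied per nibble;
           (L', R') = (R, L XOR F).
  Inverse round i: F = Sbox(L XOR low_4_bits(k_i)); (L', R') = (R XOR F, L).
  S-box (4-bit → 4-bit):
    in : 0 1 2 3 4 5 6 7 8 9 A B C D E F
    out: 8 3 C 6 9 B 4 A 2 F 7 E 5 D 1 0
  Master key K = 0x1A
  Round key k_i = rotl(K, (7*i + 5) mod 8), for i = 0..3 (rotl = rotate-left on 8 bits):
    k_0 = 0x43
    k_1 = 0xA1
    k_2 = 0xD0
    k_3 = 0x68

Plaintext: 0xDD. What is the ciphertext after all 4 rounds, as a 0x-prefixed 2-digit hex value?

s_0 = plaintext = 0xDD
s_1 = Round(s_0, k_0) = 0xDC
s_2 = Round(s_1, k_1) = 0xC0
s_3 = Round(s_2, k_2) = 0x04
s_4 = Round(s_3, k_3) = 0x45

0x45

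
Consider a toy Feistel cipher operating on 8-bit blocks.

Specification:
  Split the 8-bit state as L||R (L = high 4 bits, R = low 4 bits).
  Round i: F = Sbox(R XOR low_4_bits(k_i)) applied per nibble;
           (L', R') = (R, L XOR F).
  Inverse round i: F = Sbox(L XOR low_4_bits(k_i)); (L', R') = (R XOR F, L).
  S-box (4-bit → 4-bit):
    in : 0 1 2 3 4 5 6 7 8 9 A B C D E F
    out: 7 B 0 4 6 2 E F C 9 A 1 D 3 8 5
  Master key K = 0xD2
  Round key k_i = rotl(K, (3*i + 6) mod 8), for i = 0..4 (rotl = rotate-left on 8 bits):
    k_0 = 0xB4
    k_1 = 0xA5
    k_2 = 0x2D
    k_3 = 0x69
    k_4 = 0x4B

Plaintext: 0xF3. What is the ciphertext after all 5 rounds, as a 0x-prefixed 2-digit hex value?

0x70

s_0 = plaintext = 0xF3
s_1 = Round(s_0, k_0) = 0x30
s_2 = Round(s_1, k_1) = 0x01
s_3 = Round(s_2, k_2) = 0x1D
s_4 = Round(s_3, k_3) = 0xD7
s_5 = Round(s_4, k_4) = 0x70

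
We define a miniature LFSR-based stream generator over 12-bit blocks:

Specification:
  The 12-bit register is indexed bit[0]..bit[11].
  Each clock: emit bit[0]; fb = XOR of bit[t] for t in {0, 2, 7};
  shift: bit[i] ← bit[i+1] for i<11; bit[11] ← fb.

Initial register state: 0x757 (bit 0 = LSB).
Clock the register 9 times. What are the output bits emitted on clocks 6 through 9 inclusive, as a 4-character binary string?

0101

reg_0 = 0x757
clock 1: out=1, reg = 0x3AB
clock 2: out=1, reg = 0x1D5
clock 3: out=1, reg = 0x8EA
clock 4: out=0, reg = 0xC75
clock 5: out=1, reg = 0x63A
clock 6: out=0, reg = 0x31D
clock 7: out=1, reg = 0x18E
clock 8: out=0, reg = 0x0C7
clock 9: out=1, reg = 0x863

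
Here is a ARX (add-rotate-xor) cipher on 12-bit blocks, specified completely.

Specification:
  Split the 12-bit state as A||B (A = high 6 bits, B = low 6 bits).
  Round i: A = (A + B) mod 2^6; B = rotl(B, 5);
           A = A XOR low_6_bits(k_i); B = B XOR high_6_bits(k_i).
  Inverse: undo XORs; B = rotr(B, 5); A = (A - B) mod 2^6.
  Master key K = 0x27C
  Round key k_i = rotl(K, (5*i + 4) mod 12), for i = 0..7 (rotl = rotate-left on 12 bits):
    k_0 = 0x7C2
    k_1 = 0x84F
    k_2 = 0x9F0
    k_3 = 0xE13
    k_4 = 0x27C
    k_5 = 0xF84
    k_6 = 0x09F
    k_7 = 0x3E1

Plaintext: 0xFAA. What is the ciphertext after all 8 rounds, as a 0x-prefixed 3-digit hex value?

s_0 = plaintext = 0xFAA
s_1 = Round(s_0, k_0) = 0xA8A
s_2 = Round(s_1, k_1) = 0xEE4
s_3 = Round(s_2, k_2) = 0xBF5
s_4 = Round(s_3, k_3) = 0xDC2
s_5 = Round(s_4, k_4) = 0x148
s_6 = Round(s_5, k_5) = 0x27A
s_7 = Round(s_6, k_6) = 0x71F
s_8 = Round(s_7, k_7) = 0x6A0

0x6A0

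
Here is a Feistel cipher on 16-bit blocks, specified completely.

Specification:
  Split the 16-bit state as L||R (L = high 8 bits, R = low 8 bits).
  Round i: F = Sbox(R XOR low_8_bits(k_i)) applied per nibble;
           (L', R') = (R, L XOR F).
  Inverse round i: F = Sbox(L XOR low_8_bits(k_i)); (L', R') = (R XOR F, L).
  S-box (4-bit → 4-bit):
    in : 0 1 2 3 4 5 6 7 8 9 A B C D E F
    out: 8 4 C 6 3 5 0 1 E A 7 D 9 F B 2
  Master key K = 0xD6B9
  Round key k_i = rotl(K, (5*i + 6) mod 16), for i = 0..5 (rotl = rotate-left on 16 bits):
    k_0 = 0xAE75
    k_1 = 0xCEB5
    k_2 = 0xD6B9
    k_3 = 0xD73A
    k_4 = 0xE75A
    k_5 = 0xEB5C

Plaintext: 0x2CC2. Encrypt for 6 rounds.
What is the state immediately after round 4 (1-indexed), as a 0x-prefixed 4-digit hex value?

0xC8D0

s_0 = plaintext = 0x2CC2
s_1 = Round(s_0, k_0) = 0xC2FD
s_2 = Round(s_1, k_1) = 0xFDFC
s_3 = Round(s_2, k_2) = 0xFCC8
s_4 = Round(s_3, k_3) = 0xC8D0
s_5 = Round(s_4, k_4) = 0xD02F
s_6 = Round(s_5, k_5) = 0x2FC6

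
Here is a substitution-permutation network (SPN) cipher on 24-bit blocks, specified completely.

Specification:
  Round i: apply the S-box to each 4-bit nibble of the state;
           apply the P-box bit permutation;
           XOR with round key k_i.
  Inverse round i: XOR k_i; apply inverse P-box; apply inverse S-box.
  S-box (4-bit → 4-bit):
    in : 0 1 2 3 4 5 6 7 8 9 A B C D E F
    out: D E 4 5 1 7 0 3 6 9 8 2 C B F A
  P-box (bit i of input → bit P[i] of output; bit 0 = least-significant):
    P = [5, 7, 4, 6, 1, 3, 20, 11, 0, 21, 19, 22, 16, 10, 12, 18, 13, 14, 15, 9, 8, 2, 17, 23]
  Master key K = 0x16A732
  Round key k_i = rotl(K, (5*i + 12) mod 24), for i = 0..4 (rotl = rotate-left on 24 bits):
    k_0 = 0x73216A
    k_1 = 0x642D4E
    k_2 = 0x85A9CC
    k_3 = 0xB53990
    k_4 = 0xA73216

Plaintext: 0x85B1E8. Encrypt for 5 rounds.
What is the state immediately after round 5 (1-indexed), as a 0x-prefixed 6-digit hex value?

s_0 = plaintext = 0x85B1E8
s_1 = Round(s_0, k_0) = 0x09CDF4
s_2 = Round(s_1, k_1) = 0x821667
s_3 = Round(s_2, k_2) = 0x833D68
s_4 = Round(s_3, k_3) = 0xD68905
s_5 = Round(s_4, k_4) = 0x772FA1

0x772FA1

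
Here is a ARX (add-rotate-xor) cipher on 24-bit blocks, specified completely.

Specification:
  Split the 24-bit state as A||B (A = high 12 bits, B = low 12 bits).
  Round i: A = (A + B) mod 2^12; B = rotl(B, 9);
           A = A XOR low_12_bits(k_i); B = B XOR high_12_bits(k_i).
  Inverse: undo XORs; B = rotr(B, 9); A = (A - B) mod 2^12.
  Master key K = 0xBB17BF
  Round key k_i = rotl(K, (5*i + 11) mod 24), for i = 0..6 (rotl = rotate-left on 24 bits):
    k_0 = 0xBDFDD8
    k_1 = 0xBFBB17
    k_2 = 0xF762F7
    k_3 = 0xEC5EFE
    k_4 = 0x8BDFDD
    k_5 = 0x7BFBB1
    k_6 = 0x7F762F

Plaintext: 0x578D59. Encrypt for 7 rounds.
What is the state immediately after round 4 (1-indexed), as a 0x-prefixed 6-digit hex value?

0xC2EE60

s_0 = plaintext = 0x578D59
s_1 = Round(s_0, k_0) = 0xF09874
s_2 = Round(s_1, k_1) = 0xC6A2F5
s_3 = Round(s_2, k_2) = 0xDA8528
s_4 = Round(s_3, k_3) = 0xC2EE60
s_5 = Round(s_4, k_4) = 0x553971
s_6 = Round(s_5, k_5) = 0x575491
s_7 = Round(s_6, k_6) = 0xC29565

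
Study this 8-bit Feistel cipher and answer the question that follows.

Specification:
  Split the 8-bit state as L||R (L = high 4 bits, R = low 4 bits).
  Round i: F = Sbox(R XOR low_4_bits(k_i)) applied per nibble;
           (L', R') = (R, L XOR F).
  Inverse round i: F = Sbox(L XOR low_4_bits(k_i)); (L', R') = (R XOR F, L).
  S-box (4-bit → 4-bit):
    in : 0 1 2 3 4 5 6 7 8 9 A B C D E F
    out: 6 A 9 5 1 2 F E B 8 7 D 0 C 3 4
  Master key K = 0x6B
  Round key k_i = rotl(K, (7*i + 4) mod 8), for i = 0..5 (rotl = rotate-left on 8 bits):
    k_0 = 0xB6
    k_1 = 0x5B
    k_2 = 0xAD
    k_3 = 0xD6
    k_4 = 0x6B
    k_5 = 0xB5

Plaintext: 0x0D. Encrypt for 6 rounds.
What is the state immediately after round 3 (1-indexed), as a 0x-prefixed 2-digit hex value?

0x29

s_0 = plaintext = 0x0D
s_1 = Round(s_0, k_0) = 0xDD
s_2 = Round(s_1, k_1) = 0xD2
s_3 = Round(s_2, k_2) = 0x29
s_4 = Round(s_3, k_3) = 0x96
s_5 = Round(s_4, k_4) = 0x65
s_6 = Round(s_5, k_5) = 0x50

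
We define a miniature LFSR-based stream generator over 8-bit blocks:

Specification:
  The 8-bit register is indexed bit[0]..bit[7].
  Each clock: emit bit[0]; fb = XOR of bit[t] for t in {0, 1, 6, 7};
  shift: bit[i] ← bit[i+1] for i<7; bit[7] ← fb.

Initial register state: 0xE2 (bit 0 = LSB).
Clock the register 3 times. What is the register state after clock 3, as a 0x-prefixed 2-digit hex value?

reg_0 = 0xE2
clock 1: out=0, reg = 0xF1
clock 2: out=1, reg = 0xF8
clock 3: out=0, reg = 0x7C

0x7C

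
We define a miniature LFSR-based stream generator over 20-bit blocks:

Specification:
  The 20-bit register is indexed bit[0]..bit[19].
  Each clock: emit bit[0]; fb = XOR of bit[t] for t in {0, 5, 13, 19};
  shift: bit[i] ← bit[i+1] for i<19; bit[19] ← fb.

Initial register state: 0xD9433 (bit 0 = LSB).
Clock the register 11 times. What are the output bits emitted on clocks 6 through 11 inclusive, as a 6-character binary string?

100001

reg_0 = 0xD9433
clock 1: out=1, reg = 0xECA19
clock 2: out=1, reg = 0x7650C
clock 3: out=0, reg = 0xBB286
clock 4: out=0, reg = 0x5D943
clock 5: out=1, reg = 0xAECA1
clock 6: out=1, reg = 0x57650
clock 7: out=0, reg = 0xABB28
clock 8: out=0, reg = 0xD5D94
clock 9: out=0, reg = 0xEAECA
clock 10: out=0, reg = 0x75765
clock 11: out=1, reg = 0x3ABB2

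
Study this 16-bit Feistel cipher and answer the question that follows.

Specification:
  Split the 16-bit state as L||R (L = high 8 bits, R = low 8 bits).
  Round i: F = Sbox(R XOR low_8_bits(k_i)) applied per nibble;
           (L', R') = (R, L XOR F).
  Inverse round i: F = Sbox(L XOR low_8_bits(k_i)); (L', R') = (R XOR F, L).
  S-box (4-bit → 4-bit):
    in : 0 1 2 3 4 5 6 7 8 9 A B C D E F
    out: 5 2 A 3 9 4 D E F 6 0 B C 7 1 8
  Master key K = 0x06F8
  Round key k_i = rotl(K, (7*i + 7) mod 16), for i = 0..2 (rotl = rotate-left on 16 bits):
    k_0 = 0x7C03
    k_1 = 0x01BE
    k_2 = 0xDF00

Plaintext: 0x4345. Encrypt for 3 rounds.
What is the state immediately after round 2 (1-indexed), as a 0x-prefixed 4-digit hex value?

0xDE90

s_0 = plaintext = 0x4345
s_1 = Round(s_0, k_0) = 0x45DE
s_2 = Round(s_1, k_1) = 0xDE90
s_3 = Round(s_2, k_2) = 0x90BB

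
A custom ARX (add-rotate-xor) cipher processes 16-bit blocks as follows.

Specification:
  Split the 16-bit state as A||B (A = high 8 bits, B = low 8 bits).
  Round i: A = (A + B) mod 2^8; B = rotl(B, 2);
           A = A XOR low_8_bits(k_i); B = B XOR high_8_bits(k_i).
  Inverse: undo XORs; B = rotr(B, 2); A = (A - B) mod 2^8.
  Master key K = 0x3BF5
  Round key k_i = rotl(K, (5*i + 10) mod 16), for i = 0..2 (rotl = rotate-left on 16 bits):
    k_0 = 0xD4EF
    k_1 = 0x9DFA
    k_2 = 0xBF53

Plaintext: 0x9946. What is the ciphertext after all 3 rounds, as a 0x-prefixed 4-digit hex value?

0xE215

s_0 = plaintext = 0x9946
s_1 = Round(s_0, k_0) = 0x30CD
s_2 = Round(s_1, k_1) = 0x07AA
s_3 = Round(s_2, k_2) = 0xE215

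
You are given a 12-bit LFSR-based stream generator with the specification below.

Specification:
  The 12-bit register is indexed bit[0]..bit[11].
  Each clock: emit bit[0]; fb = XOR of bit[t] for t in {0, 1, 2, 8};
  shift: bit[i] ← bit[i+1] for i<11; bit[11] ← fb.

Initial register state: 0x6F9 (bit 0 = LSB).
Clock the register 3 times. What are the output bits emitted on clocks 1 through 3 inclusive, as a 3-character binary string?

100

reg_0 = 0x6F9
clock 1: out=1, reg = 0xB7C
clock 2: out=0, reg = 0x5BE
clock 3: out=0, reg = 0xADF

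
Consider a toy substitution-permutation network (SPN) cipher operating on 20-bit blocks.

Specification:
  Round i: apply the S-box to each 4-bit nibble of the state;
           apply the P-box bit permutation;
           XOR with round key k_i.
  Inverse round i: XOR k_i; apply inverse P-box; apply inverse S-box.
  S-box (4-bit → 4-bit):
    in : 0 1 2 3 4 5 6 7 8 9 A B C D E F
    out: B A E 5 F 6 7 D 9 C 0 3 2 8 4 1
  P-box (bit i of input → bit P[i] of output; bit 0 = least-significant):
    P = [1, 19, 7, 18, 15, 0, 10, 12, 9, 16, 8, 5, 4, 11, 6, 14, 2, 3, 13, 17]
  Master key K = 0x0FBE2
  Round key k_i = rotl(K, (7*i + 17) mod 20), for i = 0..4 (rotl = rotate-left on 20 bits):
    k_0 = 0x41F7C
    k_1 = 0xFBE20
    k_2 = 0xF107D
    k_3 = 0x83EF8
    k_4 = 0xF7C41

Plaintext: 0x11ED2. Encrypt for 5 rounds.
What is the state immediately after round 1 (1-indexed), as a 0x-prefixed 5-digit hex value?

s_0 = plaintext = 0x11ED2
s_1 = Round(s_0, k_0) = 0xA46F4
s_2 = Round(s_1, k_1) = 0x275F2
s_3 = Round(s_2, k_2) = 0x0F1A5
s_4 = Round(s_3, k_3) = 0x33E44
s_5 = Round(s_4, k_4) = 0x3C996

0xA46F4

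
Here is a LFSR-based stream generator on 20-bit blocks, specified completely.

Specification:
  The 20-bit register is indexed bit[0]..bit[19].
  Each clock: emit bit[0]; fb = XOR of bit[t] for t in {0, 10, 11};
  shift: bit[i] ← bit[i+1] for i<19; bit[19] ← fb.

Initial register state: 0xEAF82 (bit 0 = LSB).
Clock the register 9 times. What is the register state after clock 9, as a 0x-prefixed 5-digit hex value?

reg_0 = 0xEAF82
clock 1: out=0, reg = 0x757C1
clock 2: out=1, reg = 0x3ABE0
clock 3: out=0, reg = 0x9D5F0
clock 4: out=0, reg = 0xCEAF8
clock 5: out=0, reg = 0xE757C
clock 6: out=0, reg = 0xF3ABE
clock 7: out=0, reg = 0xF9D5F
clock 8: out=1, reg = 0xFCEAF
clock 9: out=1, reg = 0xFE757

0xFE757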